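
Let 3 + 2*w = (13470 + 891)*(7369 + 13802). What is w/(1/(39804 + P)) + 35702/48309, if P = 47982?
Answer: 644687667888577838/48309 ≈ 1.3345e+13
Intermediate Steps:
w = 152018364 (w = -3/2 + ((13470 + 891)*(7369 + 13802))/2 = -3/2 + (14361*21171)/2 = -3/2 + (1/2)*304036731 = -3/2 + 304036731/2 = 152018364)
w/(1/(39804 + P)) + 35702/48309 = 152018364/(1/(39804 + 47982)) + 35702/48309 = 152018364/(1/87786) + 35702*(1/48309) = 152018364/(1/87786) + 35702/48309 = 152018364*87786 + 35702/48309 = 13345084102104 + 35702/48309 = 644687667888577838/48309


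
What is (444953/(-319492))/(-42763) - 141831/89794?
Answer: -56991678305041/36082494521836 ≈ -1.5795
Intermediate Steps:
(444953/(-319492))/(-42763) - 141831/89794 = (444953*(-1/319492))*(-1/42763) - 141831*1/89794 = -444953/319492*(-1/42763) - 8343/5282 = 444953/13662436396 - 8343/5282 = -56991678305041/36082494521836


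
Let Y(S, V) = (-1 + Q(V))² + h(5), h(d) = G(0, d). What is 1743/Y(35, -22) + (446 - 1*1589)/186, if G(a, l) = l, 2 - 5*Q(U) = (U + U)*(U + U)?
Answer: -119149973/19425871 ≈ -6.1336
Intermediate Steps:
Q(U) = ⅖ - 4*U²/5 (Q(U) = ⅖ - (U + U)*(U + U)/5 = ⅖ - 2*U*2*U/5 = ⅖ - 4*U²/5)
h(d) = d
Y(S, V) = 5 + (-⅗ - 4*V²/5)² (Y(S, V) = (-1 + (⅖ - 4*V²/5))² + 5 = (-⅗ - 4*V²/5)² + 5 = 5 + (-⅗ - 4*V²/5)²)
1743/Y(35, -22) + (446 - 1*1589)/186 = 1743/(5 + (3 + 4*(-22)²)²/25) + (446 - 1*1589)/186 = 1743/(5 + (3 + 4*484)²/25) + (446 - 1589)*(1/186) = 1743/(5 + (3 + 1936)²/25) - 1143*1/186 = 1743/(5 + (1/25)*1939²) - 381/62 = 1743/(5 + (1/25)*3759721) - 381/62 = 1743/(5 + 3759721/25) - 381/62 = 1743/(3759846/25) - 381/62 = 1743*(25/3759846) - 381/62 = 14525/1253282 - 381/62 = -119149973/19425871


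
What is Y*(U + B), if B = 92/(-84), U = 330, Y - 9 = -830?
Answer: -5670647/21 ≈ -2.7003e+5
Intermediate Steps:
Y = -821 (Y = 9 - 830 = -821)
B = -23/21 (B = 92*(-1/84) = -23/21 ≈ -1.0952)
Y*(U + B) = -821*(330 - 23/21) = -821*6907/21 = -5670647/21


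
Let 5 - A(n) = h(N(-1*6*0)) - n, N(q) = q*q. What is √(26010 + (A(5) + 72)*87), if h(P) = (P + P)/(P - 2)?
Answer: 2*√8286 ≈ 182.05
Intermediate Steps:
N(q) = q²
h(P) = 2*P/(-2 + P) (h(P) = (2*P)/(-2 + P) = 2*P/(-2 + P))
A(n) = 5 + n (A(n) = 5 - (2*(-1*6*0)²/(-2 + (-1*6*0)²) - n) = 5 - (2*(-6*0)²/(-2 + (-6*0)²) - n) = 5 - (2*0²/(-2 + 0²) - n) = 5 - (2*0/(-2 + 0) - n) = 5 - (2*0/(-2) - n) = 5 - (2*0*(-½) - n) = 5 - (0 - n) = 5 - (-1)*n = 5 + n)
√(26010 + (A(5) + 72)*87) = √(26010 + ((5 + 5) + 72)*87) = √(26010 + (10 + 72)*87) = √(26010 + 82*87) = √(26010 + 7134) = √33144 = 2*√8286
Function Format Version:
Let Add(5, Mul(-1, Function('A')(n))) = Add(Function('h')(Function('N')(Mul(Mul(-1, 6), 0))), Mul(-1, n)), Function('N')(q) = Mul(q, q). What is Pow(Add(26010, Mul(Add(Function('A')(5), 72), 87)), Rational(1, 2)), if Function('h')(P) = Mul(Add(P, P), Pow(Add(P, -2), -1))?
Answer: Mul(2, Pow(8286, Rational(1, 2))) ≈ 182.05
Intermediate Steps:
Function('N')(q) = Pow(q, 2)
Function('h')(P) = Mul(2, P, Pow(Add(-2, P), -1)) (Function('h')(P) = Mul(Mul(2, P), Pow(Add(-2, P), -1)) = Mul(2, P, Pow(Add(-2, P), -1)))
Function('A')(n) = Add(5, n) (Function('A')(n) = Add(5, Mul(-1, Add(Mul(2, Pow(Mul(Mul(-1, 6), 0), 2), Pow(Add(-2, Pow(Mul(Mul(-1, 6), 0), 2)), -1)), Mul(-1, n)))) = Add(5, Mul(-1, Add(Mul(2, Pow(Mul(-6, 0), 2), Pow(Add(-2, Pow(Mul(-6, 0), 2)), -1)), Mul(-1, n)))) = Add(5, Mul(-1, Add(Mul(2, Pow(0, 2), Pow(Add(-2, Pow(0, 2)), -1)), Mul(-1, n)))) = Add(5, Mul(-1, Add(Mul(2, 0, Pow(Add(-2, 0), -1)), Mul(-1, n)))) = Add(5, Mul(-1, Add(Mul(2, 0, Pow(-2, -1)), Mul(-1, n)))) = Add(5, Mul(-1, Add(Mul(2, 0, Rational(-1, 2)), Mul(-1, n)))) = Add(5, Mul(-1, Add(0, Mul(-1, n)))) = Add(5, Mul(-1, Mul(-1, n))) = Add(5, n))
Pow(Add(26010, Mul(Add(Function('A')(5), 72), 87)), Rational(1, 2)) = Pow(Add(26010, Mul(Add(Add(5, 5), 72), 87)), Rational(1, 2)) = Pow(Add(26010, Mul(Add(10, 72), 87)), Rational(1, 2)) = Pow(Add(26010, Mul(82, 87)), Rational(1, 2)) = Pow(Add(26010, 7134), Rational(1, 2)) = Pow(33144, Rational(1, 2)) = Mul(2, Pow(8286, Rational(1, 2)))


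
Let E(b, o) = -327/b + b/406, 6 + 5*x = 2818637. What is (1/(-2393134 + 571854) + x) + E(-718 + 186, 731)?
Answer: 791997912386987/1404935392 ≈ 5.6373e+5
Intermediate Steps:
x = 2818631/5 (x = -6/5 + (1/5)*2818637 = -6/5 + 2818637/5 = 2818631/5 ≈ 5.6373e+5)
E(b, o) = -327/b + b/406 (E(b, o) = -327/b + b*(1/406) = -327/b + b/406)
(1/(-2393134 + 571854) + x) + E(-718 + 186, 731) = (1/(-2393134 + 571854) + 2818631/5) + (-327/(-718 + 186) + (-718 + 186)/406) = (1/(-1821280) + 2818631/5) + (-327/(-532) + (1/406)*(-532)) = (-1/1821280 + 2818631/5) + (-327*(-1/532) - 38/29) = 205340650707/364256 + (327/532 - 38/29) = 205340650707/364256 - 10733/15428 = 791997912386987/1404935392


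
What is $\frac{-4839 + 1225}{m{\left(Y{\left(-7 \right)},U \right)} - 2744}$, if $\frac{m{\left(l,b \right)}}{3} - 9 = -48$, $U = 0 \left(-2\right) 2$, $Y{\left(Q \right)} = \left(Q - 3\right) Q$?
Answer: $\frac{3614}{2861} \approx 1.2632$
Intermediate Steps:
$Y{\left(Q \right)} = Q \left(-3 + Q\right)$ ($Y{\left(Q \right)} = \left(-3 + Q\right) Q = Q \left(-3 + Q\right)$)
$U = 0$ ($U = 0 \cdot 2 = 0$)
$m{\left(l,b \right)} = -117$ ($m{\left(l,b \right)} = 27 + 3 \left(-48\right) = 27 - 144 = -117$)
$\frac{-4839 + 1225}{m{\left(Y{\left(-7 \right)},U \right)} - 2744} = \frac{-4839 + 1225}{-117 - 2744} = - \frac{3614}{-2861} = \left(-3614\right) \left(- \frac{1}{2861}\right) = \frac{3614}{2861}$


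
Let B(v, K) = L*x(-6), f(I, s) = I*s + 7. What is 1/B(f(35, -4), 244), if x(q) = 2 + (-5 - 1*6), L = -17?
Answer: 1/153 ≈ 0.0065359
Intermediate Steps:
f(I, s) = 7 + I*s
x(q) = -9 (x(q) = 2 + (-5 - 6) = 2 - 11 = -9)
B(v, K) = 153 (B(v, K) = -17*(-9) = 153)
1/B(f(35, -4), 244) = 1/153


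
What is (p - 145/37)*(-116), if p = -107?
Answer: 476064/37 ≈ 12867.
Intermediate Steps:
(p - 145/37)*(-116) = (-107 - 145/37)*(-116) = -4104/37*(-116) = 476064/37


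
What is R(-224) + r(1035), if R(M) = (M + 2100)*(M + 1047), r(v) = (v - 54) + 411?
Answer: 1545340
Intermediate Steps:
r(v) = 357 + v (r(v) = (-54 + v) + 411 = 357 + v)
R(M) = (1047 + M)*(2100 + M) (R(M) = (2100 + M)*(1047 + M) = (1047 + M)*(2100 + M))
R(-224) + r(1035) = (2198700 + (-224)**2 + 3147*(-224)) + (357 + 1035) = (2198700 + 50176 - 704928) + 1392 = 1543948 + 1392 = 1545340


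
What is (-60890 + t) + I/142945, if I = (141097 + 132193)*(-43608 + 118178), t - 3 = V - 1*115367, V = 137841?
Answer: 2977657803/28589 ≈ 1.0415e+5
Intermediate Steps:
t = 22477 (t = 3 + (137841 - 1*115367) = 3 + (137841 - 115367) = 3 + 22474 = 22477)
I = 20379235300 (I = 273290*74570 = 20379235300)
(-60890 + t) + I/142945 = (-60890 + 22477) + 20379235300/142945 = -38413 + 20379235300*(1/142945) = -38413 + 4075847060/28589 = 2977657803/28589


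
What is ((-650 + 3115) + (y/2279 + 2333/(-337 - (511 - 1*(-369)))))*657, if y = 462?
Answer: 4488642949194/2773543 ≈ 1.6184e+6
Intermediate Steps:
((-650 + 3115) + (y/2279 + 2333/(-337 - (511 - 1*(-369)))))*657 = ((-650 + 3115) + (462/2279 + 2333/(-337 - (511 - 1*(-369)))))*657 = (2465 + (462*(1/2279) + 2333/(-337 - (511 + 369))))*657 = (2465 + (462/2279 + 2333/(-337 - 1*880)))*657 = (2465 + (462/2279 + 2333/(-337 - 880)))*657 = (2465 + (462/2279 + 2333/(-1217)))*657 = (2465 + (462/2279 + 2333*(-1/1217)))*657 = (2465 + (462/2279 - 2333/1217))*657 = (2465 - 4754653/2773543)*657 = (6832028842/2773543)*657 = 4488642949194/2773543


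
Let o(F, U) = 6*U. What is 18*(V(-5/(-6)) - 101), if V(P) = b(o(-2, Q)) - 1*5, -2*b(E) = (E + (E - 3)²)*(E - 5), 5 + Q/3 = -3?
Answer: 28782657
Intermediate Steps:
Q = -24 (Q = -15 + 3*(-3) = -15 - 9 = -24)
b(E) = -(-5 + E)*(E + (-3 + E)²)/2 (b(E) = -(E + (E - 3)²)*(E - 5)/2 = -(E + (-3 + E)²)*(-5 + E)/2 = -(-5 + E)*(E + (-3 + E)²)/2)
V(P) = 3198275/2 (V(P) = (45/2 - 102*(-24) + 5*(6*(-24))² - (6*(-24))³/2) - 1*5 = (45/2 - 17*(-144) + 5*(-144)² - ½*(-144)³) - 5 = (45/2 + 2448 + 5*20736 - ½*(-2985984)) - 5 = (45/2 + 2448 + 103680 + 1492992) - 5 = 3198285/2 - 5 = 3198275/2)
18*(V(-5/(-6)) - 101) = 18*(3198275/2 - 101) = 18*(3198073/2) = 28782657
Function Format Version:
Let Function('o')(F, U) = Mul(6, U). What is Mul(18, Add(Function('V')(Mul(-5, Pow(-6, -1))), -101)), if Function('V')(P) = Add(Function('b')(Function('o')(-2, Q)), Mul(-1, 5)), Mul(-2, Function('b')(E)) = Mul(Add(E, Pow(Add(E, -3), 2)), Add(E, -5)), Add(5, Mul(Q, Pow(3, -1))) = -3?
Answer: 28782657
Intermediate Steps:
Q = -24 (Q = Add(-15, Mul(3, -3)) = Add(-15, -9) = -24)
Function('b')(E) = Mul(Rational(-1, 2), Add(-5, E), Add(E, Pow(Add(-3, E), 2))) (Function('b')(E) = Mul(Rational(-1, 2), Mul(Add(E, Pow(Add(E, -3), 2)), Add(E, -5))) = Mul(Rational(-1, 2), Mul(Add(E, Pow(Add(-3, E), 2)), Add(-5, E))) = Mul(Rational(-1, 2), Mul(Add(-5, E), Add(E, Pow(Add(-3, E), 2)))) = Mul(Rational(-1, 2), Add(-5, E), Add(E, Pow(Add(-3, E), 2))))
Function('V')(P) = Rational(3198275, 2) (Function('V')(P) = Add(Add(Rational(45, 2), Mul(-17, Mul(6, -24)), Mul(5, Pow(Mul(6, -24), 2)), Mul(Rational(-1, 2), Pow(Mul(6, -24), 3))), Mul(-1, 5)) = Add(Add(Rational(45, 2), Mul(-17, -144), Mul(5, Pow(-144, 2)), Mul(Rational(-1, 2), Pow(-144, 3))), -5) = Add(Add(Rational(45, 2), 2448, Mul(5, 20736), Mul(Rational(-1, 2), -2985984)), -5) = Add(Add(Rational(45, 2), 2448, 103680, 1492992), -5) = Add(Rational(3198285, 2), -5) = Rational(3198275, 2))
Mul(18, Add(Function('V')(Mul(-5, Pow(-6, -1))), -101)) = Mul(18, Add(Rational(3198275, 2), -101)) = Mul(18, Rational(3198073, 2)) = 28782657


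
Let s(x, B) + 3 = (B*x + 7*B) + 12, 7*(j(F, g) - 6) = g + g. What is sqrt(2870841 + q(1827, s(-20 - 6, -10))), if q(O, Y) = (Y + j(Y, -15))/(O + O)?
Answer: sqrt(4258961605174)/1218 ≈ 1694.4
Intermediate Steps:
j(F, g) = 6 + 2*g/7 (j(F, g) = 6 + (g + g)/7 = 6 + (2*g)/7 = 6 + 2*g/7)
s(x, B) = 9 + 7*B + B*x (s(x, B) = -3 + ((B*x + 7*B) + 12) = -3 + ((7*B + B*x) + 12) = -3 + (12 + 7*B + B*x) = 9 + 7*B + B*x)
q(O, Y) = (12/7 + Y)/(2*O) (q(O, Y) = (Y + (6 + (2/7)*(-15)))/(O + O) = (Y + (6 - 30/7))/((2*O)) = (Y + 12/7)*(1/(2*O)) = (12/7 + Y)*(1/(2*O)) = (12/7 + Y)/(2*O))
sqrt(2870841 + q(1827, s(-20 - 6, -10))) = sqrt(2870841 + (1/14)*(12 + 7*(9 + 7*(-10) - 10*(-20 - 6)))/1827) = sqrt(2870841 + (1/14)*(1/1827)*(12 + 7*(9 - 70 - 10*(-26)))) = sqrt(2870841 + (1/14)*(1/1827)*(12 + 7*(9 - 70 + 260))) = sqrt(2870841 + (1/14)*(1/1827)*(12 + 7*199)) = sqrt(2870841 + (1/14)*(1/1827)*(12 + 1393)) = sqrt(2870841 + (1/14)*(1/1827)*1405) = sqrt(2870841 + 1405/25578) = sqrt(73430372503/25578) = sqrt(4258961605174)/1218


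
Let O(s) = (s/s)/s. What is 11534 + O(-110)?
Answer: 1268739/110 ≈ 11534.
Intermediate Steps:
O(s) = 1/s
11534 + O(-110) = 11534 + 1/(-110) = 11534 - 1/110 = 1268739/110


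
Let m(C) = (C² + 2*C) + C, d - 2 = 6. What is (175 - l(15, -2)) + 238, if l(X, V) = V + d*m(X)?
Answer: -1745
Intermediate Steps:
d = 8 (d = 2 + 6 = 8)
m(C) = C² + 3*C
l(X, V) = V + 8*X*(3 + X) (l(X, V) = V + 8*(X*(3 + X)) = V + 8*X*(3 + X))
(175 - l(15, -2)) + 238 = (175 - (-2 + 8*15*(3 + 15))) + 238 = (175 - (-2 + 8*15*18)) + 238 = (175 - (-2 + 2160)) + 238 = (175 - 1*2158) + 238 = (175 - 2158) + 238 = -1983 + 238 = -1745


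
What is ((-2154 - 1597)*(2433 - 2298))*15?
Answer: -7595775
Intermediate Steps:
((-2154 - 1597)*(2433 - 2298))*15 = -3751*135*15 = -506385*15 = -7595775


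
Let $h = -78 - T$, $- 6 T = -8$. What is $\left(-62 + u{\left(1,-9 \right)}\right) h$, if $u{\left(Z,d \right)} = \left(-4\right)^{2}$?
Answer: $\frac{10948}{3} \approx 3649.3$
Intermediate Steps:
$T = \frac{4}{3}$ ($T = \left(- \frac{1}{6}\right) \left(-8\right) = \frac{4}{3} \approx 1.3333$)
$h = - \frac{238}{3}$ ($h = -78 - \frac{4}{3} = - \frac{238}{3} \approx -79.333$)
$u{\left(Z,d \right)} = 16$
$\left(-62 + u{\left(1,-9 \right)}\right) h = \left(-62 + 16\right) \left(- \frac{238}{3}\right) = \left(-46\right) \left(- \frac{238}{3}\right) = \frac{10948}{3}$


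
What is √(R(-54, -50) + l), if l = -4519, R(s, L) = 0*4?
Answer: I*√4519 ≈ 67.224*I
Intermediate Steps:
R(s, L) = 0
√(R(-54, -50) + l) = √(0 - 4519) = √(-4519) = I*√4519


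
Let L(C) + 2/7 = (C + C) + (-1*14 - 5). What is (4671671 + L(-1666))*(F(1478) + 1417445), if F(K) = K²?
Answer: 117704693121102/7 ≈ 1.6815e+13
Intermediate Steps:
L(C) = -135/7 + 2*C (L(C) = -2/7 + ((C + C) + (-1*14 - 5)) = -2/7 + (2*C + (-14 - 5)) = -2/7 + (2*C - 19) = -2/7 + (-19 + 2*C) = -135/7 + 2*C)
(4671671 + L(-1666))*(F(1478) + 1417445) = (4671671 + (-135/7 + 2*(-1666)))*(1478² + 1417445) = (4671671 + (-135/7 - 3332))*(2184484 + 1417445) = (4671671 - 23459/7)*3601929 = (32678238/7)*3601929 = 117704693121102/7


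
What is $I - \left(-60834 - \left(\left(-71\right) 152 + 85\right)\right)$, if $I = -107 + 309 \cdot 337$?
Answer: $154153$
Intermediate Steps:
$I = 104026$ ($I = -107 + 104133 = 104026$)
$I - \left(-60834 - \left(\left(-71\right) 152 + 85\right)\right) = 104026 - \left(-60834 - \left(\left(-71\right) 152 + 85\right)\right) = 104026 - \left(-60834 - \left(-10792 + 85\right)\right) = 104026 - \left(-60834 - -10707\right) = 104026 - \left(-60834 + 10707\right) = 104026 - -50127 = 104026 + 50127 = 154153$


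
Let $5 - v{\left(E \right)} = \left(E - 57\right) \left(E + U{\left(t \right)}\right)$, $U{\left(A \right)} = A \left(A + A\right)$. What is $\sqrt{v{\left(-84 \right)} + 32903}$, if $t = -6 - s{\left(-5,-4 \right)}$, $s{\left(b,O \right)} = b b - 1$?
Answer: $4 \sqrt{17179} \approx 524.27$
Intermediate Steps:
$s{\left(b,O \right)} = -1 + b^{2}$ ($s{\left(b,O \right)} = b^{2} - 1 = -1 + b^{2}$)
$t = -30$ ($t = -6 - \left(-1 + \left(-5\right)^{2}\right) = -6 - \left(-1 + 25\right) = -6 - 24 = -30$)
$U{\left(A \right)} = 2 A^{2}$ ($U{\left(A \right)} = A 2 A = 2 A^{2}$)
$v{\left(E \right)} = 5 - \left(-57 + E\right) \left(1800 + E\right)$ ($v{\left(E \right)} = 5 - \left(E - 57\right) \left(E + 2 \left(-30\right)^{2}\right) = 5 - \left(-57 + E\right) \left(E + 2 \cdot 900\right) = 5 - \left(-57 + E\right) \left(E + 1800\right) = 5 - \left(-57 + E\right) \left(1800 + E\right)$)
$\sqrt{v{\left(-84 \right)} + 32903} = \sqrt{\left(102605 - \left(-84\right)^{2} - -146412\right) + 32903} = \sqrt{\left(102605 - 7056 + 146412\right) + 32903} = \sqrt{241961 + 32903} = \sqrt{274864} = 4 \sqrt{17179}$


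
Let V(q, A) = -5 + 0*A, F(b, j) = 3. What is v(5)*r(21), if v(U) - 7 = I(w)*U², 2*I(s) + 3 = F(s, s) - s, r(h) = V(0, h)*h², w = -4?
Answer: -125685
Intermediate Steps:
V(q, A) = -5 (V(q, A) = -5 + 0 = -5)
r(h) = -5*h²
I(s) = -s/2 (I(s) = -3/2 + (3 - s)/2 = -3/2 + (3/2 - s/2) = -s/2)
v(U) = 7 + 2*U² (v(U) = 7 + (-½*(-4))*U² = 7 + 2*U²)
v(5)*r(21) = (7 + 2*5²)*(-5*21²) = (7 + 2*25)*(-5*441) = (7 + 50)*(-2205) = 57*(-2205) = -125685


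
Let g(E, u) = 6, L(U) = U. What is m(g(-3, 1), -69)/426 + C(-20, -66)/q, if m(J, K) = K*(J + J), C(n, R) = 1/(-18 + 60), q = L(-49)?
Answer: -284075/146118 ≈ -1.9441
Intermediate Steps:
q = -49
C(n, R) = 1/42
m(J, K) = 2*J*K (m(J, K) = K*(2*J) = 2*J*K)
m(g(-3, 1), -69)/426 + C(-20, -66)/q = (2*6*(-69))/426 + (1/42)/(-49) = -828*1/426 + (1/42)*(-1/49) = -138/71 - 1/2058 = -284075/146118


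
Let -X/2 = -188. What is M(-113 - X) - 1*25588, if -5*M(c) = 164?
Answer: -128104/5 ≈ -25621.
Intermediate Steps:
X = 376 (X = -2*(-188) = 376)
M(c) = -164/5 (M(c) = -⅕*164 = -164/5)
M(-113 - X) - 1*25588 = -164/5 - 1*25588 = -164/5 - 25588 = -128104/5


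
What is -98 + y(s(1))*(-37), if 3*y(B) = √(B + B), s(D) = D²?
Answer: -98 - 37*√2/3 ≈ -115.44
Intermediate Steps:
y(B) = √2*√B/3 (y(B) = √(B + B)/3 = √(2*B)/3 = (√2*√B)/3 = √2*√B/3)
-98 + y(s(1))*(-37) = -98 + (√2*√(1²)/3)*(-37) = -98 + (√2*√1/3)*(-37) = -98 + ((⅓)*√2*1)*(-37) = -98 + (√2/3)*(-37) = -98 - 37*√2/3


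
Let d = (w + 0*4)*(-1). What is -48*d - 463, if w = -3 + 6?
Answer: -319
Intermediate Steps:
w = 3
d = -3 (d = (3 + 0*4)*(-1) = (3 + 0)*(-1) = 3*(-1) = -3)
-48*d - 463 = -48*(-3) - 463 = 144 - 463 = -319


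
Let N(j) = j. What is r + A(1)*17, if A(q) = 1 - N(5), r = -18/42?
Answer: -479/7 ≈ -68.429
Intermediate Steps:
r = -3/7 (r = -18*1/42 = -3/7 ≈ -0.42857)
A(q) = -4 (A(q) = 1 - 1*5 = 1 - 5 = -4)
r + A(1)*17 = -3/7 - 4*17 = -3/7 - 68 = -479/7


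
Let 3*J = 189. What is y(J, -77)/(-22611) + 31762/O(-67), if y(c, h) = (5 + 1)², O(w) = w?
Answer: -239390998/504979 ≈ -474.06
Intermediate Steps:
J = 63 (J = (⅓)*189 = 63)
y(c, h) = 36 (y(c, h) = 6² = 36)
y(J, -77)/(-22611) + 31762/O(-67) = 36/(-22611) + 31762/(-67) = 36*(-1/22611) + 31762*(-1/67) = -12/7537 - 31762/67 = -239390998/504979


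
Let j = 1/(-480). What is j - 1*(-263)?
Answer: 126239/480 ≈ 263.00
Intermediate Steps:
j = -1/480 ≈ -0.0020833
j - 1*(-263) = -1/480 - 1*(-263) = -1/480 + 263 = 126239/480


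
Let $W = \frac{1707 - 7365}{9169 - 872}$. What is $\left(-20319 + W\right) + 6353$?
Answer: $- \frac{115881560}{8297} \approx -13967.0$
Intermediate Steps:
$W = - \frac{5658}{8297} \approx -0.68193$
$\left(-20319 + W\right) + 6353 = \left(-20319 - \frac{5658}{8297}\right) + 6353 = - \frac{168592401}{8297} + 6353 = - \frac{115881560}{8297}$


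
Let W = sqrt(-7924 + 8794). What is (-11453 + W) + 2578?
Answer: -8875 + sqrt(870) ≈ -8845.5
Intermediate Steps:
W = sqrt(870) ≈ 29.496
(-11453 + W) + 2578 = (-11453 + sqrt(870)) + 2578 = -8875 + sqrt(870)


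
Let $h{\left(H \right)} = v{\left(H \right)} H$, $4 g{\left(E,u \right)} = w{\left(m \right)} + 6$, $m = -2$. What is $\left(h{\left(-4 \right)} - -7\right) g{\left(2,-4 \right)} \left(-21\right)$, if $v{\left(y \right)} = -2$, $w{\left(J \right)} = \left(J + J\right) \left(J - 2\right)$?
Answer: $- \frac{3465}{2} \approx -1732.5$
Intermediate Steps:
$w{\left(J \right)} = 2 J \left(-2 + J\right)$
$g{\left(E,u \right)} = \frac{11}{2}$ ($g{\left(E,u \right)} = \frac{2 \left(-2\right) \left(-2 - 2\right) + 6}{4} = \frac{2 \left(-2\right) \left(-4\right) + 6}{4} = \frac{16 + 6}{4} = \frac{1}{4} \cdot 22 = \frac{11}{2}$)
$h{\left(H \right)} = - 2 H$
$\left(h{\left(-4 \right)} - -7\right) g{\left(2,-4 \right)} \left(-21\right) = \left(\left(-2\right) \left(-4\right) - -7\right) \frac{11}{2} \left(-21\right) = \left(8 + 7\right) \frac{11}{2} \left(-21\right) = 15 \cdot \frac{11}{2} \left(-21\right) = \frac{165}{2} \left(-21\right) = - \frac{3465}{2}$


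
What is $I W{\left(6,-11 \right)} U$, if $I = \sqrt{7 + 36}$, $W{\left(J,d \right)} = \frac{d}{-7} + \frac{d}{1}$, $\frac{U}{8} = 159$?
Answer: $- \frac{83952 \sqrt{43}}{7} \approx -78644.0$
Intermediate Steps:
$U = 1272$ ($U = 8 \cdot 159 = 1272$)
$W{\left(J,d \right)} = \frac{6 d}{7}$ ($W{\left(J,d \right)} = d \left(- \frac{1}{7}\right) + d 1 = - \frac{d}{7} + d = \frac{6 d}{7}$)
$I = \sqrt{43} \approx 6.5574$
$I W{\left(6,-11 \right)} U = \sqrt{43} \cdot \frac{6}{7} \left(-11\right) 1272 = \sqrt{43} \left(- \frac{66}{7}\right) 1272 = - \frac{66 \sqrt{43}}{7} \cdot 1272 = - \frac{83952 \sqrt{43}}{7}$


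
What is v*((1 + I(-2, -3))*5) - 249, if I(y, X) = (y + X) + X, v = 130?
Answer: -4799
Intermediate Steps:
I(y, X) = y + 2*X (I(y, X) = (X + y) + X = y + 2*X)
v*((1 + I(-2, -3))*5) - 249 = 130*((1 + (-2 + 2*(-3)))*5) - 249 = 130*((1 + (-2 - 6))*5) - 249 = 130*((1 - 8)*5) - 249 = 130*(-7*5) - 249 = 130*(-35) - 249 = -4550 - 249 = -4799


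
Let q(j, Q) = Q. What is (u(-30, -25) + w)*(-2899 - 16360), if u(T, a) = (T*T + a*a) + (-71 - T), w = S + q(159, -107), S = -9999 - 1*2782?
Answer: 219629636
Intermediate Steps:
S = -12781 (S = -9999 - 2782 = -12781)
w = -12888 (w = -12781 - 107 = -12888)
u(T, a) = -71 + T² + a² - T (u(T, a) = (T² + a²) + (-71 - T) = -71 + T² + a² - T)
(u(-30, -25) + w)*(-2899 - 16360) = ((-71 + (-30)² + (-25)² - 1*(-30)) - 12888)*(-2899 - 16360) = ((-71 + 900 + 625 + 30) - 12888)*(-19259) = (1484 - 12888)*(-19259) = -11404*(-19259) = 219629636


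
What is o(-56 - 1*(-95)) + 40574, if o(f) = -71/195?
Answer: 7911859/195 ≈ 40574.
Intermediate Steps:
o(f) = -71/195 (o(f) = -71*1/195 = -71/195)
o(-56 - 1*(-95)) + 40574 = -71/195 + 40574 = 7911859/195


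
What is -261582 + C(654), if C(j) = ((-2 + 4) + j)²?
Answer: 168754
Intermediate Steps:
C(j) = (2 + j)²
-261582 + C(654) = -261582 + (2 + 654)² = -261582 + 656² = -261582 + 430336 = 168754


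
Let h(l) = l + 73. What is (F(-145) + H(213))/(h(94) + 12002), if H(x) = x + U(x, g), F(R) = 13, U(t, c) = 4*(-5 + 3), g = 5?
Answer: 218/12169 ≈ 0.017914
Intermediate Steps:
h(l) = 73 + l
U(t, c) = -8 (U(t, c) = 4*(-2) = -8)
H(x) = -8 + x (H(x) = x - 8 = -8 + x)
(F(-145) + H(213))/(h(94) + 12002) = (13 + (-8 + 213))/((73 + 94) + 12002) = (13 + 205)/(167 + 12002) = 218/12169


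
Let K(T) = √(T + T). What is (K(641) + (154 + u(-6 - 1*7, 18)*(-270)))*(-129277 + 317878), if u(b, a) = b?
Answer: 691034064 + 188601*√1282 ≈ 6.9779e+8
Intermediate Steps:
K(T) = √2*√T (K(T) = √(2*T) = √2*√T)
(K(641) + (154 + u(-6 - 1*7, 18)*(-270)))*(-129277 + 317878) = (√2*√641 + (154 + (-6 - 1*7)*(-270)))*(-129277 + 317878) = (√1282 + (154 + (-6 - 7)*(-270)))*188601 = (√1282 + (154 - 13*(-270)))*188601 = (√1282 + (154 + 3510))*188601 = (√1282 + 3664)*188601 = (3664 + √1282)*188601 = 691034064 + 188601*√1282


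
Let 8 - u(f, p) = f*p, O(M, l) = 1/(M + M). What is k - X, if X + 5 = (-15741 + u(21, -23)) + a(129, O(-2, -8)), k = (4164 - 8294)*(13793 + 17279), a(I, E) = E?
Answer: -513248419/4 ≈ -1.2831e+8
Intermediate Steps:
O(M, l) = 1/(2*M)
u(f, p) = 8 - f*p
k = -128327360 (k = -4130*31072 = -128327360)
X = -61021/4 (X = -5 + ((-15741 + (8 - 1*21*(-23))) + (½)/(-2)) = -5 + ((-15741 + (8 + 483)) + (½)*(-½)) = -5 + ((-15741 + 491) - ¼) = -5 + (-15250 - ¼) = -5 - 61001/4 = -61021/4 ≈ -15255.)
k - X = -128327360 - 1*(-61021/4) = -128327360 + 61021/4 = -513248419/4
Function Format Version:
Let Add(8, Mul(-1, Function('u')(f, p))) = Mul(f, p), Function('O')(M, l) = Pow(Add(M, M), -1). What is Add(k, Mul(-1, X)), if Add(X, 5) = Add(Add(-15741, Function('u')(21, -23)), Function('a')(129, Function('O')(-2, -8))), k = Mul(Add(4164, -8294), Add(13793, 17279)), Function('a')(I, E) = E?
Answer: Rational(-513248419, 4) ≈ -1.2831e+8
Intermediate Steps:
Function('O')(M, l) = Mul(Rational(1, 2), Pow(M, -1)) (Function('O')(M, l) = Pow(Mul(2, M), -1) = Mul(Rational(1, 2), Pow(M, -1)))
Function('u')(f, p) = Add(8, Mul(-1, f, p)) (Function('u')(f, p) = Add(8, Mul(-1, Mul(f, p))) = Add(8, Mul(-1, f, p)))
k = -128327360 (k = Mul(-4130, 31072) = -128327360)
X = Rational(-61021, 4) (X = Add(-5, Add(Add(-15741, Add(8, Mul(-1, 21, -23))), Mul(Rational(1, 2), Pow(-2, -1)))) = Add(-5, Add(Add(-15741, Add(8, 483)), Mul(Rational(1, 2), Rational(-1, 2)))) = Add(-5, Add(Add(-15741, 491), Rational(-1, 4))) = Add(-5, Add(-15250, Rational(-1, 4))) = Add(-5, Rational(-61001, 4)) = Rational(-61021, 4) ≈ -15255.)
Add(k, Mul(-1, X)) = Add(-128327360, Mul(-1, Rational(-61021, 4))) = Add(-128327360, Rational(61021, 4)) = Rational(-513248419, 4)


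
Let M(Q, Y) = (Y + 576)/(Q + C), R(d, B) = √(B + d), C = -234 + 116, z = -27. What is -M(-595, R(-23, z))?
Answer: 576/713 + 5*I*√2/713 ≈ 0.80785 + 0.0099173*I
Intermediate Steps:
C = -118
M(Q, Y) = (576 + Y)/(-118 + Q) (M(Q, Y) = (Y + 576)/(Q - 118) = (576 + Y)/(-118 + Q))
-M(-595, R(-23, z)) = -(576 + √(-27 - 23))/(-118 - 595) = -(576 + √(-50))/(-713) = -(-1)*(576 + 5*I*√2)/713 = -(-576/713 - 5*I*√2/713) = 576/713 + 5*I*√2/713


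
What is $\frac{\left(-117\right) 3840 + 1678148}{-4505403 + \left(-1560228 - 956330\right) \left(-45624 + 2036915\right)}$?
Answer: $- \frac{1228868}{5011203801781} \approx -2.4522 \cdot 10^{-7}$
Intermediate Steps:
$\frac{\left(-117\right) 3840 + 1678148}{-4505403 + \left(-1560228 - 956330\right) \left(-45624 + 2036915\right)} = \frac{-449280 + 1678148}{-4505403 - 5011199296378} = \frac{1228868}{-4505403 - 5011199296378} = \frac{1228868}{-5011203801781} = 1228868 \left(- \frac{1}{5011203801781}\right) = - \frac{1228868}{5011203801781}$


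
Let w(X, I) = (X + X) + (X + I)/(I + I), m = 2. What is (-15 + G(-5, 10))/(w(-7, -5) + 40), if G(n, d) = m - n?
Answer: -5/17 ≈ -0.29412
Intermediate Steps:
G(n, d) = 2 - n
w(X, I) = 2*X + (I + X)/(2*I) (w(X, I) = 2*X + (I + X)/((2*I)) = 2*X + (I + X)*(1/(2*I)) = 2*X + (I + X)/(2*I))
(-15 + G(-5, 10))/(w(-7, -5) + 40) = (-15 + (2 - 1*(-5)))/((½)*(-7 - 5*(1 + 4*(-7)))/(-5) + 40) = (-15 + (2 + 5))/((½)*(-⅕)*(-7 - 5*(1 - 28)) + 40) = (-15 + 7)/((½)*(-⅕)*(-7 - 5*(-27)) + 40) = -8/((½)*(-⅕)*(-7 + 135) + 40) = -8/((½)*(-⅕)*128 + 40) = -8/(-64/5 + 40) = -8/136/5 = -8*5/136 = -5/17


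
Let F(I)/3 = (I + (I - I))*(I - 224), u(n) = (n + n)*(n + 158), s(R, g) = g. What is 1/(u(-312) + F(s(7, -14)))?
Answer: 1/106092 ≈ 9.4258e-6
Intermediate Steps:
u(n) = 2*n*(158 + n) (u(n) = (2*n)*(158 + n) = 2*n*(158 + n))
F(I) = 3*I*(-224 + I) (F(I) = 3*((I + (I - I))*(I - 224)) = 3*((I + 0)*(-224 + I)) = 3*(I*(-224 + I)) = 3*I*(-224 + I))
1/(u(-312) + F(s(7, -14))) = 1/(2*(-312)*(158 - 312) + 3*(-14)*(-224 - 14)) = 1/(2*(-312)*(-154) + 3*(-14)*(-238)) = 1/(96096 + 9996) = 1/106092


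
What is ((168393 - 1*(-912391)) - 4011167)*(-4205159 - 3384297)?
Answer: 22240012841648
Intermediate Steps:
((168393 - 1*(-912391)) - 4011167)*(-4205159 - 3384297) = ((168393 + 912391) - 4011167)*(-7589456) = (1080784 - 4011167)*(-7589456) = -2930383*(-7589456) = 22240012841648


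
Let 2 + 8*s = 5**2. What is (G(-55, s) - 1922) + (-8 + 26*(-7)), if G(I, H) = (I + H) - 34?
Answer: -17585/8 ≈ -2198.1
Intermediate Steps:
s = 23/8 (s = -1/4 + (1/8)*5**2 = -1/4 + (1/8)*25 = -1/4 + 25/8 = 23/8 ≈ 2.8750)
G(I, H) = -34 + H + I (G(I, H) = (H + I) - 34 = -34 + H + I)
(G(-55, s) - 1922) + (-8 + 26*(-7)) = ((-34 + 23/8 - 55) - 1922) + (-8 + 26*(-7)) = (-689/8 - 1922) + (-8 - 182) = -16065/8 - 190 = -17585/8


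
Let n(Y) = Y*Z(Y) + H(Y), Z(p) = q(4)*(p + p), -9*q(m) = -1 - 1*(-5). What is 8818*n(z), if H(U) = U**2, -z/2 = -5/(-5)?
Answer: 35272/9 ≈ 3919.1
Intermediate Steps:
q(m) = -4/9 (q(m) = -(-1 - 1*(-5))/9 = -(-1 + 5)/9 = -1/9*4 = -4/9)
z = -2 (z = -(-10)/(-5) = -(-10)*(-1)/5 = -2*1 = -2)
Z(p) = -8*p/9 (Z(p) = -4*(p + p)/9 = -8*p/9)
n(Y) = Y**2/9 (n(Y) = Y*(-8*Y/9) + Y**2 = -8*Y**2/9 + Y**2 = Y**2/9)
8818*n(z) = 8818*((1/9)*(-2)**2) = 8818*((1/9)*4) = 8818*(4/9) = 35272/9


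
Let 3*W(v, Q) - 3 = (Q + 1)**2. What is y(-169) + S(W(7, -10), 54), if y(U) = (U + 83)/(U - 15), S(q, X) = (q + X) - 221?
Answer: -12745/92 ≈ -138.53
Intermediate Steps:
W(v, Q) = 1 + (1 + Q)**2/3 (W(v, Q) = 1 + (Q + 1)**2/3 = 1 + (1 + Q)**2/3)
S(q, X) = -221 + X + q (S(q, X) = (X + q) - 221 = -221 + X + q)
y(U) = (83 + U)/(-15 + U)
y(-169) + S(W(7, -10), 54) = (83 - 169)/(-15 - 169) + (-221 + 54 + (1 + (1 - 10)**2/3)) = -86/(-184) + (-221 + 54 + (1 + (1/3)*(-9)**2)) = -1/184*(-86) + (-221 + 54 + (1 + (1/3)*81)) = 43/92 + (-221 + 54 + (1 + 27)) = 43/92 + (-221 + 54 + 28) = 43/92 - 139 = -12745/92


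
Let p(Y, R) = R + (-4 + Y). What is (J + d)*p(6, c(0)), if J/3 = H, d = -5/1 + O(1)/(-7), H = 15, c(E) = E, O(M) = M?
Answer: 558/7 ≈ 79.714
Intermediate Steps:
p(Y, R) = -4 + R + Y
d = -36/7 (d = -5/1 + 1/(-7) = -5*1 + 1*(-⅐) = -5 - ⅐ = -36/7 ≈ -5.1429)
J = 45 (J = 3*15 = 45)
(J + d)*p(6, c(0)) = (45 - 36/7)*(-4 + 0 + 6) = (279/7)*2 = 558/7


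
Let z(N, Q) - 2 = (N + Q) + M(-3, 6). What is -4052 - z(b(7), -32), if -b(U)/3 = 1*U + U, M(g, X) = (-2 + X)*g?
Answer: -3968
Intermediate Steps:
M(g, X) = g*(-2 + X)
b(U) = -6*U (b(U) = -3*(1*U + U) = -3*(U + U) = -6*U)
z(N, Q) = -10 + N + Q (z(N, Q) = 2 + ((N + Q) - 3*(-2 + 6)) = 2 + ((N + Q) - 3*4) = 2 + ((N + Q) - 12) = 2 + (-12 + N + Q) = -10 + N + Q)
-4052 - z(b(7), -32) = -4052 - (-10 - 6*7 - 32) = -4052 - (-10 - 42 - 32) = -4052 - 1*(-84) = -4052 + 84 = -3968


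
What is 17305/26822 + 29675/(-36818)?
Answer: -39701840/246883099 ≈ -0.16081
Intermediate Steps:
17305/26822 + 29675/(-36818) = 17305*(1/26822) + 29675*(-1/36818) = 17305/26822 - 29675/36818 = -39701840/246883099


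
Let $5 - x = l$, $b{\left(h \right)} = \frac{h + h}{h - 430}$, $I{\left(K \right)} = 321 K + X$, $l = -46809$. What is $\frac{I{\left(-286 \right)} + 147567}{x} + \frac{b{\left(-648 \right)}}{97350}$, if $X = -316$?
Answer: $\frac{484886828287}{409401303850} \approx 1.1844$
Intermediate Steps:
$I{\left(K \right)} = -316 + 321 K$ ($I{\left(K \right)} = 321 K - 316 = -316 + 321 K$)
$b{\left(h \right)} = \frac{2 h}{-430 + h}$
$x = 46814$ ($x = 5 - -46809 = 5 + 46809 = 46814$)
$\frac{I{\left(-286 \right)} + 147567}{x} + \frac{b{\left(-648 \right)}}{97350} = \frac{\left(-316 + 321 \left(-286\right)\right) + 147567}{46814} + \frac{2 \left(-648\right) \frac{1}{-430 - 648}}{97350} = \left(\left(-316 - 91806\right) + 147567\right) \frac{1}{46814} + 2 \left(-648\right) \frac{1}{-1078} \cdot \frac{1}{97350} = \left(-92122 + 147567\right) \frac{1}{46814} + 2 \left(-648\right) \left(- \frac{1}{1078}\right) \frac{1}{97350} = 55445 \cdot \frac{1}{46814} + \frac{648}{539} \cdot \frac{1}{97350} = \frac{55445}{46814} + \frac{108}{8745275} = \frac{484886828287}{409401303850}$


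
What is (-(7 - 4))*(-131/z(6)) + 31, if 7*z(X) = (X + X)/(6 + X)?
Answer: 2782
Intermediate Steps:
z(X) = 2*X/(7*(6 + X)) (z(X) = ((X + X)/(6 + X))/7 = ((2*X)/(6 + X))/7 = (2*X/(6 + X))/7 = 2*X/(7*(6 + X)))
(-(7 - 4))*(-131/z(6)) + 31 = (-(7 - 4))*(-131/((2/7)*6/(6 + 6))) + 31 = (-1*3)*(-131/((2/7)*6/12)) + 31 = -(-393)/((2/7)*6*(1/12)) + 31 = -(-393)/⅐ + 31 = -(-393)*7 + 31 = -3*(-917) + 31 = 2751 + 31 = 2782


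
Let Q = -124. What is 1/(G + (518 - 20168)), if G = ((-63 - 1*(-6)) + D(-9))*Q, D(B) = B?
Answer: -1/11466 ≈ -8.7214e-5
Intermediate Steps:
G = 8184 (G = ((-63 - 1*(-6)) - 9)*(-124) = ((-63 + 6) - 9)*(-124) = (-57 - 9)*(-124) = -66*(-124) = 8184)
1/(G + (518 - 20168)) = 1/(8184 + (518 - 20168)) = 1/(8184 - 19650) = 1/(-11466) = -1/11466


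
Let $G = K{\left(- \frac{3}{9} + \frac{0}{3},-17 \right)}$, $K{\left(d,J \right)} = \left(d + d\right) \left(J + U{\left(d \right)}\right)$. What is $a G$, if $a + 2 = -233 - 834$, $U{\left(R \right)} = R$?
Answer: $- \frac{111176}{9} \approx -12353.0$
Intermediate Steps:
$K{\left(d,J \right)} = 2 d \left(J + d\right)$ ($K{\left(d,J \right)} = \left(d + d\right) \left(J + d\right) = 2 d \left(J + d\right)$)
$G = \frac{104}{9}$ ($G = 2 \left(- \frac{3}{9} + \frac{0}{3}\right) \left(-17 + \left(- \frac{3}{9} + \frac{0}{3}\right)\right) = 2 \left(\left(-3\right) \frac{1}{9} + 0 \cdot \frac{1}{3}\right) \left(-17 + \left(\left(-3\right) \frac{1}{9} + 0 \cdot \frac{1}{3}\right)\right) = 2 \left(- \frac{1}{3} + 0\right) \left(-17 + \left(- \frac{1}{3} + 0\right)\right) = 2 \left(- \frac{1}{3}\right) \left(-17 - \frac{1}{3}\right) = 2 \left(- \frac{1}{3}\right) \left(- \frac{52}{3}\right) = \frac{104}{9} \approx 11.556$)
$a = -1069$ ($a = -2 - 1067 = -1069$)
$a G = \left(-1069\right) \frac{104}{9} = - \frac{111176}{9}$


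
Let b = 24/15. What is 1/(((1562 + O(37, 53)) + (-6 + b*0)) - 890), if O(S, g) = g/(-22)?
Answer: 22/14599 ≈ 0.0015070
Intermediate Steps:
b = 8/5 (b = 24*(1/15) = 8/5 ≈ 1.6000)
O(S, g) = -g/22 (O(S, g) = g*(-1/22) = -g/22)
1/(((1562 + O(37, 53)) + (-6 + b*0)) - 890) = 1/(((1562 - 1/22*53) + (-6 + (8/5)*0)) - 890) = 1/(((1562 - 53/22) + (-6 + 0)) - 890) = 1/((34311/22 - 6) - 890) = 1/(34179/22 - 890) = 1/(14599/22) = 22/14599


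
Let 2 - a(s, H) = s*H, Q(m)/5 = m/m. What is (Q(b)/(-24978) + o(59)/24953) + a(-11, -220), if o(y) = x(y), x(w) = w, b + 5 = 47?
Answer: -1507080101275/623276034 ≈ -2418.0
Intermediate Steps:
b = 42 (b = -5 + 47 = 42)
Q(m) = 5 (Q(m) = 5*(m/m) = 5*1 = 5)
o(y) = y
a(s, H) = 2 - H*s (a(s, H) = 2 - s*H = 2 - H*s)
(Q(b)/(-24978) + o(59)/24953) + a(-11, -220) = (5/(-24978) + 59/24953) + (2 - 1*(-220)*(-11)) = (5*(-1/24978) + 59*(1/24953)) + (2 - 2420) = (-5/24978 + 59/24953) - 2418 = 1348937/623276034 - 2418 = -1507080101275/623276034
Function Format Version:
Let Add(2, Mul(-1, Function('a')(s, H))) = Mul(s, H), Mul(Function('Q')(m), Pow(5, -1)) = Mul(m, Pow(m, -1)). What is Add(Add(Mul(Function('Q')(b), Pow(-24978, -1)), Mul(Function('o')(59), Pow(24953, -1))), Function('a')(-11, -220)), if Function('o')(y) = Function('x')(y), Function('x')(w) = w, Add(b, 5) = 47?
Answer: Rational(-1507080101275, 623276034) ≈ -2418.0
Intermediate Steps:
b = 42 (b = Add(-5, 47) = 42)
Function('Q')(m) = 5 (Function('Q')(m) = Mul(5, Mul(m, Pow(m, -1))) = Mul(5, 1) = 5)
Function('o')(y) = y
Function('a')(s, H) = Add(2, Mul(-1, H, s)) (Function('a')(s, H) = Add(2, Mul(-1, Mul(s, H))) = Add(2, Mul(-1, Mul(H, s))) = Add(2, Mul(-1, H, s)))
Add(Add(Mul(Function('Q')(b), Pow(-24978, -1)), Mul(Function('o')(59), Pow(24953, -1))), Function('a')(-11, -220)) = Add(Add(Mul(5, Pow(-24978, -1)), Mul(59, Pow(24953, -1))), Add(2, Mul(-1, -220, -11))) = Add(Add(Mul(5, Rational(-1, 24978)), Mul(59, Rational(1, 24953))), Add(2, -2420)) = Add(Add(Rational(-5, 24978), Rational(59, 24953)), -2418) = Add(Rational(1348937, 623276034), -2418) = Rational(-1507080101275, 623276034)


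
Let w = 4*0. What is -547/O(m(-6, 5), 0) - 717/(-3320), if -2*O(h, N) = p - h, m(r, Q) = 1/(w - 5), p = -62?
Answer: -17938847/1025880 ≈ -17.486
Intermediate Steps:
w = 0
m(r, Q) = -1/5 (m(r, Q) = 1/(0 - 5) = 1/(-5) = -1/5)
O(h, N) = 31 + h/2 (O(h, N) = -(-62 - h)/2 = 31 + h/2)
-547/O(m(-6, 5), 0) - 717/(-3320) = -547/(31 + (1/2)*(-1/5)) - 717/(-3320) = -547/(31 - 1/10) - 717*(-1/3320) = -547/309/10 + 717/3320 = -547*10/309 + 717/3320 = -5470/309 + 717/3320 = -17938847/1025880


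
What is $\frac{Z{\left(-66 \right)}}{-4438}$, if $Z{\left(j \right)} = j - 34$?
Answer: $\frac{50}{2219} \approx 0.022533$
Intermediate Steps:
$Z{\left(j \right)} = -34 + j$
$\frac{Z{\left(-66 \right)}}{-4438} = \frac{-34 - 66}{-4438} = \left(-100\right) \left(- \frac{1}{4438}\right) = \frac{50}{2219}$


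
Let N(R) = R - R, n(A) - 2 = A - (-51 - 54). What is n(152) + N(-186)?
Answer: 259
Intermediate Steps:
n(A) = 107 + A (n(A) = 2 + (A - (-51 - 54)) = 2 + (A - 1*(-105)) = 2 + (A + 105) = 2 + (105 + A) = 107 + A)
N(R) = 0
n(152) + N(-186) = (107 + 152) + 0 = 259 + 0 = 259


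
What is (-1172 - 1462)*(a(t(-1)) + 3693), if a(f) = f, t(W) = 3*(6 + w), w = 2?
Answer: -9790578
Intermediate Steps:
t(W) = 24 (t(W) = 3*(6 + 2) = 3*8 = 24)
(-1172 - 1462)*(a(t(-1)) + 3693) = (-1172 - 1462)*(24 + 3693) = -2634*3717 = -9790578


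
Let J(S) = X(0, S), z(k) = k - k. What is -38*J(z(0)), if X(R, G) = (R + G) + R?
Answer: 0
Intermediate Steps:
z(k) = 0
X(R, G) = G + 2*R (X(R, G) = (G + R) + R = G + 2*R)
J(S) = S (J(S) = S + 2*0 = S + 0 = S)
-38*J(z(0)) = -38*0 = 0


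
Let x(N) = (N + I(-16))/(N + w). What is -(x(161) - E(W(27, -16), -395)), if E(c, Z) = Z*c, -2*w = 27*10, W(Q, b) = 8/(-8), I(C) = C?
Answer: 10125/26 ≈ 389.42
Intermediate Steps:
W(Q, b) = -1 (W(Q, b) = 8*(-1/8) = -1)
w = -135 (w = -27*10/2 = -1/2*270 = -135)
x(N) = (-16 + N)/(-135 + N) (x(N) = (N - 16)/(N - 135) = (-16 + N)/(-135 + N))
-(x(161) - E(W(27, -16), -395)) = -((-16 + 161)/(-135 + 161) - (-395)*(-1)) = -(145/26 - 1*395) = -((1/26)*145 - 395) = -(145/26 - 395) = -1*(-10125/26) = 10125/26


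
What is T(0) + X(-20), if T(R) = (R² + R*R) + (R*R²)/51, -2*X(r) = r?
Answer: 10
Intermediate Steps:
X(r) = -r/2
T(R) = 2*R² + R³/51 (T(R) = (R² + R²) + R³*(1/51) = 2*R² + R³/51)
T(0) + X(-20) = (1/51)*0²*(102 + 0) - ½*(-20) = (1/51)*0*102 + 10 = 0 + 10 = 10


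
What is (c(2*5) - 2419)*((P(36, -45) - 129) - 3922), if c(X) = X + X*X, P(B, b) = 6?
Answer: 9339905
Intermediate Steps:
c(X) = X + X²
(c(2*5) - 2419)*((P(36, -45) - 129) - 3922) = ((2*5)*(1 + 2*5) - 2419)*((6 - 129) - 3922) = (10*(1 + 10) - 2419)*(-123 - 3922) = (10*11 - 2419)*(-4045) = (110 - 2419)*(-4045) = -2309*(-4045) = 9339905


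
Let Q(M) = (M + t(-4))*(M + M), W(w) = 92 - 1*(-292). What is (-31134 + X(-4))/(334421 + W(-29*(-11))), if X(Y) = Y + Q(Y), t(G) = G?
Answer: -31074/334805 ≈ -0.092812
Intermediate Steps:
W(w) = 384 (W(w) = 92 + 292 = 384)
Q(M) = 2*M*(-4 + M) (Q(M) = (M - 4)*(M + M) = (-4 + M)*(2*M) = 2*M*(-4 + M))
X(Y) = Y + 2*Y*(-4 + Y)
(-31134 + X(-4))/(334421 + W(-29*(-11))) = (-31134 - 4*(-7 + 2*(-4)))/(334421 + 384) = (-31134 - 4*(-7 - 8))/334805 = (-31134 - 4*(-15))*(1/334805) = (-31134 + 60)*(1/334805) = -31074*1/334805 = -31074/334805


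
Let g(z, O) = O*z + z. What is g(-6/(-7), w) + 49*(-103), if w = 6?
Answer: -5041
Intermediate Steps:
g(z, O) = z + O*z
g(-6/(-7), w) + 49*(-103) = (-6/(-7))*(1 + 6) + 49*(-103) = -6*(-⅐)*7 - 5047 = (6/7)*7 - 5047 = 6 - 5047 = -5041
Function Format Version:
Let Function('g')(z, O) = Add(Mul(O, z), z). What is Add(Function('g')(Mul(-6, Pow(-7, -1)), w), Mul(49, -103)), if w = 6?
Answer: -5041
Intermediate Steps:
Function('g')(z, O) = Add(z, Mul(O, z))
Add(Function('g')(Mul(-6, Pow(-7, -1)), w), Mul(49, -103)) = Add(Mul(Mul(-6, Pow(-7, -1)), Add(1, 6)), Mul(49, -103)) = Add(Mul(Mul(-6, Rational(-1, 7)), 7), -5047) = Add(Mul(Rational(6, 7), 7), -5047) = Add(6, -5047) = -5041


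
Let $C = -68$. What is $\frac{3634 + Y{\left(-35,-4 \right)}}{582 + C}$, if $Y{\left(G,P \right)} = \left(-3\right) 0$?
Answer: $\frac{1817}{257} \approx 7.07$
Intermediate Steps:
$Y{\left(G,P \right)} = 0$
$\frac{3634 + Y{\left(-35,-4 \right)}}{582 + C} = \frac{3634 + 0}{582 - 68} = \frac{3634}{514} = 3634 \cdot \frac{1}{514} = \frac{1817}{257}$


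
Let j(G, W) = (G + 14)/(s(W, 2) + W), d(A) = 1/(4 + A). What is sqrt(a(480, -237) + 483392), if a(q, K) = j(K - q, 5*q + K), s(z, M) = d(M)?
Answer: 5*sqrt(3257178975938)/12979 ≈ 695.26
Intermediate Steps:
s(z, M) = 1/(4 + M)
j(G, W) = (14 + G)/(1/6 + W) (j(G, W) = (G + 14)/(1/(4 + 2) + W) = (14 + G)/(1/6 + W))
a(q, K) = 6*(14 + K - q)/(1 + 6*K + 30*q) (a(q, K) = 6*(14 + (K - q))/(1 + 6*(5*q + K)) = 6*(14 + K - q)/(1 + 6*(K + 5*q)) = 6*(14 + K - q)/(1 + (6*K + 30*q)) = 6*(14 + K - q)/(1 + 6*K + 30*q))
sqrt(a(480, -237) + 483392) = sqrt(6*(14 - 237 - 1*480)/(1 + 6*(-237) + 30*480) + 483392) = sqrt(6*(14 - 237 - 480)/(1 - 1422 + 14400) + 483392) = sqrt(6*(-703)/12979 + 483392) = sqrt(6*(1/12979)*(-703) + 483392) = sqrt(-4218/12979 + 483392) = sqrt(6273940550/12979) = 5*sqrt(3257178975938)/12979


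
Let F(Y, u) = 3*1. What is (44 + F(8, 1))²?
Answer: 2209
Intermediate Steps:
F(Y, u) = 3
(44 + F(8, 1))² = (44 + 3)² = 47² = 2209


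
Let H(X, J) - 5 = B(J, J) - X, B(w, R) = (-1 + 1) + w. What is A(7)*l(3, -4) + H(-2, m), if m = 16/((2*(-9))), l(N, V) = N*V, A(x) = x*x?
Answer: -5237/9 ≈ -581.89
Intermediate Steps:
A(x) = x²
B(w, R) = w (B(w, R) = 0 + w = w)
m = -8/9 (m = 16/(-18) = 16*(-1/18) = -8/9 ≈ -0.88889)
H(X, J) = 5 + J - X (H(X, J) = 5 + (J - X) = 5 + J - X)
A(7)*l(3, -4) + H(-2, m) = 7²*(3*(-4)) + (5 - 8/9 - 1*(-2)) = 49*(-12) + (5 - 8/9 + 2) = -588 + 55/9 = -5237/9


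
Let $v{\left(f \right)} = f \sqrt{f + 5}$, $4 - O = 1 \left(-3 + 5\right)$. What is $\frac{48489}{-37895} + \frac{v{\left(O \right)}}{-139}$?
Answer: $- \frac{48489}{37895} - \frac{2 \sqrt{7}}{139} \approx -1.3176$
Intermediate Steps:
$O = 2$ ($O = 4 - 1 \left(-3 + 5\right) = 4 - 1 \cdot 2 = 4 - 2 = 2$)
$v{\left(f \right)} = f \sqrt{5 + f}$
$\frac{48489}{-37895} + \frac{v{\left(O \right)}}{-139} = \frac{48489}{-37895} + \frac{2 \sqrt{5 + 2}}{-139} = 48489 \left(- \frac{1}{37895}\right) + 2 \sqrt{7} \left(- \frac{1}{139}\right) = - \frac{48489}{37895} - \frac{2 \sqrt{7}}{139}$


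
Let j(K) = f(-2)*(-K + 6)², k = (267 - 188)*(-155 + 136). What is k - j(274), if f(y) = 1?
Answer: -73325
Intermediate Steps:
k = -1501 (k = 79*(-19) = -1501)
j(K) = (6 - K)² (j(K) = 1*(-K + 6)² = 1*(6 - K)² = (6 - K)²)
k - j(274) = -1501 - (-6 + 274)² = -1501 - 1*268² = -1501 - 1*71824 = -1501 - 71824 = -73325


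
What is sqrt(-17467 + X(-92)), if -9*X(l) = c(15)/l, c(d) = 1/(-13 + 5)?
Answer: I*sqrt(5322264814)/552 ≈ 132.16*I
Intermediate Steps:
c(d) = -1/8 (c(d) = 1/(-8) = -1/8)
X(l) = 1/(72*l) (X(l) = -(-1)/(72*l) = 1/(72*l))
sqrt(-17467 + X(-92)) = sqrt(-17467 + (1/72)/(-92)) = sqrt(-17467 + (1/72)*(-1/92)) = sqrt(-17467 - 1/6624) = sqrt(-115701409/6624) = I*sqrt(5322264814)/552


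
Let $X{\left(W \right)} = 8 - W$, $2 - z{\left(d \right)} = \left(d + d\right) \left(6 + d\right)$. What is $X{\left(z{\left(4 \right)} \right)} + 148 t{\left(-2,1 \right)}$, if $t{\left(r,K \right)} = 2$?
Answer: $382$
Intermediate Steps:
$z{\left(d \right)} = 2 - 2 d \left(6 + d\right)$ ($z{\left(d \right)} = 2 - \left(d + d\right) \left(6 + d\right) = 2 - 2 d \left(6 + d\right)$)
$X{\left(z{\left(4 \right)} \right)} + 148 t{\left(-2,1 \right)} = \left(8 - \left(2 - 48 - 2 \cdot 4^{2}\right)\right) + 148 \cdot 2 = \left(8 - \left(2 - 48 - 32\right)\right) + 296 = \left(8 - -78\right) + 296 = \left(8 + 78\right) + 296 = 86 + 296 = 382$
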